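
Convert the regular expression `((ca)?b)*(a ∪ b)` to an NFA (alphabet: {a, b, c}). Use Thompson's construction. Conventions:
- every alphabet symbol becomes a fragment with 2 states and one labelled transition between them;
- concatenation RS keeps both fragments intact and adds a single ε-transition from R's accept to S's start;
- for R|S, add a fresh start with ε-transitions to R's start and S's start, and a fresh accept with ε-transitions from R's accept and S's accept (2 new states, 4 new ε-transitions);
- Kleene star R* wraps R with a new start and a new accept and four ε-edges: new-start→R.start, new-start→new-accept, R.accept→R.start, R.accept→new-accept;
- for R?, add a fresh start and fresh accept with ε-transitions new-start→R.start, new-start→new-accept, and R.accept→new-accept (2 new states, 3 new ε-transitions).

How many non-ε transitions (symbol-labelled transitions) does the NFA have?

Per subexpression:
Each of the 5 symbol leaves contributes exactly 1 symbol transition.
  ca → 2 symbol transitions
  (ca)? → 2 symbol transitions
  (ca)?b → 3 symbol transitions
  ((ca)?b)* → 3 symbol transitions
  a ∪ b → 2 symbol transitions
  ((ca)?b)*(a ∪ b) → 5 symbol transitions

5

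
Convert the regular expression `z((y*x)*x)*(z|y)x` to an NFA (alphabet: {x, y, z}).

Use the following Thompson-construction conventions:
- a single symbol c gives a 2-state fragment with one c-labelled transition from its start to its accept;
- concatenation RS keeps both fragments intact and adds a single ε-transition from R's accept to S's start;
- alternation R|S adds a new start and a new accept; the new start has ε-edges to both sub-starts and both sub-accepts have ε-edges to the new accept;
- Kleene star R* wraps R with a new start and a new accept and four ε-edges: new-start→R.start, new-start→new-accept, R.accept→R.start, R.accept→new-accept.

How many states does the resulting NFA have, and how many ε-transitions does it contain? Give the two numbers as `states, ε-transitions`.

Recursing over subexpressions:
Each of the 7 symbol leaves contributes 2 states and 0 ε-transitions.
  y* = 4 states, 4 ε-transitions
  y*x = 6 states, 5 ε-transitions
  (y*x)* = 8 states, 9 ε-transitions
  (y*x)*x = 10 states, 10 ε-transitions
  ((y*x)*x)* = 12 states, 14 ε-transitions
  z|y = 6 states, 4 ε-transitions
  z((y*x)*x)*(z|y)x = 22 states, 21 ε-transitions

22, 21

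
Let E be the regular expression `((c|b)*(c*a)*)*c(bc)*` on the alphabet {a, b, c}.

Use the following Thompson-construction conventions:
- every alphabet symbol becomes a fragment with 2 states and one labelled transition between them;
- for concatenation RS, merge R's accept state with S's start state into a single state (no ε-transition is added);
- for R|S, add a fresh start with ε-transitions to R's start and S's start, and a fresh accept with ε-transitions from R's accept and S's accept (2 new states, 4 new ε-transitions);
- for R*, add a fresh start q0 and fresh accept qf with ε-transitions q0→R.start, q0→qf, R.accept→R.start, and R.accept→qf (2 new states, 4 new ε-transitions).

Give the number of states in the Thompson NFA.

21

Building bottom-up:
Each of the 7 symbol leaves contributes a 2-state fragment.
  c|b = 6 states
  (c|b)* = 8 states
  c* = 4 states
  c*a = 5 states
  (c*a)* = 7 states
  (c|b)*(c*a)* = 14 states
  ((c|b)*(c*a)*)* = 16 states
  bc = 3 states
  (bc)* = 5 states
  ((c|b)*(c*a)*)*c(bc)* = 21 states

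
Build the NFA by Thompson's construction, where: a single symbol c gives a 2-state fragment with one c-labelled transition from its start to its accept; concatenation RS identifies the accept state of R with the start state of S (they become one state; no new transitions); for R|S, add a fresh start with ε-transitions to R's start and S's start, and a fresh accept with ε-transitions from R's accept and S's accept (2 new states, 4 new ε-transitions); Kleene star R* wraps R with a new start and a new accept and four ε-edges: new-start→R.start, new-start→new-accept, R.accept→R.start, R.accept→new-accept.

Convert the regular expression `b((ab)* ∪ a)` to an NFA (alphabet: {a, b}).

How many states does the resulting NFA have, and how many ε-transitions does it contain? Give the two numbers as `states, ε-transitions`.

10, 8

Bottom-up over the parse tree:
Each of the 4 symbol leaves contributes 2 states and 0 ε-transitions.
  ab = 3 states, 0 ε-transitions
  (ab)* = 5 states, 4 ε-transitions
  (ab)* ∪ a = 9 states, 8 ε-transitions
  b((ab)* ∪ a) = 10 states, 8 ε-transitions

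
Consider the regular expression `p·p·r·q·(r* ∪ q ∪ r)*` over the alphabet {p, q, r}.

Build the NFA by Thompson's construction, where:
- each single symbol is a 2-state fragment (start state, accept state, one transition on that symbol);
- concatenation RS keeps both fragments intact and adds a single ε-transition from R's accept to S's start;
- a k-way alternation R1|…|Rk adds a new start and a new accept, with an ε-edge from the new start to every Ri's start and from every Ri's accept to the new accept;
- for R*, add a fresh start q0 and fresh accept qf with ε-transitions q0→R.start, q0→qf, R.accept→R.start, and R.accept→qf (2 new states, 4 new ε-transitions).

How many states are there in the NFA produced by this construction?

20

Bottom-up over the parse tree:
Each of the 7 symbol leaves contributes a 2-state fragment.
  r* — 4 states
  r* ∪ q ∪ r — 10 states
  (r* ∪ q ∪ r)* — 12 states
  p·p·r·q·(r* ∪ q ∪ r)* — 20 states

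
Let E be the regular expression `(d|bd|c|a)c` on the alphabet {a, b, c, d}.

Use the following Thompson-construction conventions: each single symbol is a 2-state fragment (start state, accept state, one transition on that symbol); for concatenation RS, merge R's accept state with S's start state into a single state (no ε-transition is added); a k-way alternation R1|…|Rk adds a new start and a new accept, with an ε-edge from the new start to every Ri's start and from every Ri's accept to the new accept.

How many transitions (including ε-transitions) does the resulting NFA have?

14

Recursing over subexpressions:
Each of the 6 symbol leaves contributes 1 transition (1 symbol, 0 ε).
  bd = 2 transitions (2 symbol, 0 ε)
  d|bd|c|a = 13 transitions (5 symbol, 8 ε)
  (d|bd|c|a)c = 14 transitions (6 symbol, 8 ε)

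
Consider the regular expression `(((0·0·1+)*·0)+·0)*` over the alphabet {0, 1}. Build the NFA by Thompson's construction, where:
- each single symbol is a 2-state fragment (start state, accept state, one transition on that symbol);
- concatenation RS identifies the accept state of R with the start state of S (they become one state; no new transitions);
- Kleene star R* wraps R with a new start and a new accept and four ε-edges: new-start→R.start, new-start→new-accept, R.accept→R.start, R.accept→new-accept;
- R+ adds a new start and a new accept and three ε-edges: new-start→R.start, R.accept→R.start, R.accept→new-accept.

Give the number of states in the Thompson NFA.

Recursing over subexpressions:
Each of the 5 symbol leaves contributes a 2-state fragment.
  1+ : 4 states
  0·0·1+ : 6 states
  (0·0·1+)* : 8 states
  (0·0·1+)*·0 : 9 states
  ((0·0·1+)*·0)+ : 11 states
  ((0·0·1+)*·0)+·0 : 12 states
  (((0·0·1+)*·0)+·0)* : 14 states

14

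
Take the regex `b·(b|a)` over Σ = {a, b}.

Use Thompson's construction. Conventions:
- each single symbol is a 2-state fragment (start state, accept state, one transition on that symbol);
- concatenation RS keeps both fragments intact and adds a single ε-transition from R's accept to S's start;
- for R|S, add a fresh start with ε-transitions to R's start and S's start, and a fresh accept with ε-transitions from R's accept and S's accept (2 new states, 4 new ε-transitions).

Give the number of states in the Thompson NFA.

8

By structural recursion:
Each of the 3 symbol leaves contributes a 2-state fragment.
  b|a = 6 states
  b·(b|a) = 8 states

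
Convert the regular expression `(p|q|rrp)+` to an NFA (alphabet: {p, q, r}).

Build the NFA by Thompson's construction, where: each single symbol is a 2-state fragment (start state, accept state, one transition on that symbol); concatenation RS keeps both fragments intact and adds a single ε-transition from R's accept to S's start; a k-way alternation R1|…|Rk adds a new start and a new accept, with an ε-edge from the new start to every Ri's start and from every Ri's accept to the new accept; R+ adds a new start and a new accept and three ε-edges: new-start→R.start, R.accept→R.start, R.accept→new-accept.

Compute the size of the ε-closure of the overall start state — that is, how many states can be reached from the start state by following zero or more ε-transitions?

5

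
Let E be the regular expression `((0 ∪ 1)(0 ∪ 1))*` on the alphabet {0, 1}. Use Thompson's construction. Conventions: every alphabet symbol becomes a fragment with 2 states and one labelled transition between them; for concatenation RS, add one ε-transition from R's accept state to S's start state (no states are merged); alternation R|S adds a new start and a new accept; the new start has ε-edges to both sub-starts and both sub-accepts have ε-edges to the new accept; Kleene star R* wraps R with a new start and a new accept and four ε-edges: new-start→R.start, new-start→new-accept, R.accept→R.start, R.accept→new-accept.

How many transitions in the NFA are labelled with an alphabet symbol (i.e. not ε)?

Bottom-up over the parse tree:
Each of the 4 symbol leaves contributes exactly 1 symbol transition.
  0 ∪ 1 = 2 symbol transitions
  0 ∪ 1 = 2 symbol transitions
  (0 ∪ 1)(0 ∪ 1) = 4 symbol transitions
  ((0 ∪ 1)(0 ∪ 1))* = 4 symbol transitions

4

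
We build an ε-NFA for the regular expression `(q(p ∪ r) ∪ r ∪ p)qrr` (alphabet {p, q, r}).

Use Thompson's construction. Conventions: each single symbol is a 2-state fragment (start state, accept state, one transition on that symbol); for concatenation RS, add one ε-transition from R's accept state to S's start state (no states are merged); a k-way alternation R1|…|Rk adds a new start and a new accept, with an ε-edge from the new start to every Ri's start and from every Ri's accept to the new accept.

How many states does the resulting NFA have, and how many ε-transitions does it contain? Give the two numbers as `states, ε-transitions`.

20, 14

Building bottom-up:
Each of the 8 symbol leaves contributes 2 states and 0 ε-transitions.
  p ∪ r : 6 states, 4 ε-transitions
  q(p ∪ r) : 8 states, 5 ε-transitions
  q(p ∪ r) ∪ r ∪ p : 14 states, 11 ε-transitions
  (q(p ∪ r) ∪ r ∪ p)qrr : 20 states, 14 ε-transitions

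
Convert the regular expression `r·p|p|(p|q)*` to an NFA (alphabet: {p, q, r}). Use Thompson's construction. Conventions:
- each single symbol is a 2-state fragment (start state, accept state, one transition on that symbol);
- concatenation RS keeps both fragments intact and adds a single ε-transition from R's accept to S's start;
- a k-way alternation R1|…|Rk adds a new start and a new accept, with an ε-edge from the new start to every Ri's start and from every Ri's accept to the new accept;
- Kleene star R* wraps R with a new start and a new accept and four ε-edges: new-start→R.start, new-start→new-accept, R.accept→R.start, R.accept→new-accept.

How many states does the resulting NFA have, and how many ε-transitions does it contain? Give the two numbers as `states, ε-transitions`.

Bottom-up over the parse tree:
Each of the 5 symbol leaves contributes 2 states and 0 ε-transitions.
  r·p → 4 states, 1 ε-transition
  p|q → 6 states, 4 ε-transitions
  (p|q)* → 8 states, 8 ε-transitions
  r·p|p|(p|q)* → 16 states, 15 ε-transitions

16, 15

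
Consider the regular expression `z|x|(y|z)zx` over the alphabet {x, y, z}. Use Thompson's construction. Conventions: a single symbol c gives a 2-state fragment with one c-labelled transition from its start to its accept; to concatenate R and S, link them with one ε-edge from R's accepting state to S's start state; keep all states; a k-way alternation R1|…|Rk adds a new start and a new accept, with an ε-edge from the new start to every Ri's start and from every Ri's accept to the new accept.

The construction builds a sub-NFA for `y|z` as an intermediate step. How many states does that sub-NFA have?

6

Fragment for `y|z`:
Each of the 2 symbol leaves contributes a 2-state fragment.
  y|z — 6 states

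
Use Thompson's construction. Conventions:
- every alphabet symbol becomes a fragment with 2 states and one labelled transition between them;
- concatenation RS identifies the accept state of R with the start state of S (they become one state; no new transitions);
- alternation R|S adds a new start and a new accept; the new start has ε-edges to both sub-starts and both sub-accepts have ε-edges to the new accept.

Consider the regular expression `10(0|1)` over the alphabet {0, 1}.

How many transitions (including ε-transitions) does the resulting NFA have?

8

Recursing over subexpressions:
Each of the 4 symbol leaves contributes 1 transition (1 symbol, 0 ε).
  0|1 = 6 transitions (2 symbol, 4 ε)
  10(0|1) = 8 transitions (4 symbol, 4 ε)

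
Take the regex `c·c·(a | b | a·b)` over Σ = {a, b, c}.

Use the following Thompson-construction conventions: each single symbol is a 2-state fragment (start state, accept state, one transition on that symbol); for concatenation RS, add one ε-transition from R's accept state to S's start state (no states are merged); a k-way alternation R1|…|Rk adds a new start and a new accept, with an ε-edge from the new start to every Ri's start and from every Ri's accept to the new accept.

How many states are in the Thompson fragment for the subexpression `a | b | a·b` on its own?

Fragment for `a | b | a·b`:
Each of the 4 symbol leaves contributes a 2-state fragment.
  a·b : 4 states
  a | b | a·b : 10 states

10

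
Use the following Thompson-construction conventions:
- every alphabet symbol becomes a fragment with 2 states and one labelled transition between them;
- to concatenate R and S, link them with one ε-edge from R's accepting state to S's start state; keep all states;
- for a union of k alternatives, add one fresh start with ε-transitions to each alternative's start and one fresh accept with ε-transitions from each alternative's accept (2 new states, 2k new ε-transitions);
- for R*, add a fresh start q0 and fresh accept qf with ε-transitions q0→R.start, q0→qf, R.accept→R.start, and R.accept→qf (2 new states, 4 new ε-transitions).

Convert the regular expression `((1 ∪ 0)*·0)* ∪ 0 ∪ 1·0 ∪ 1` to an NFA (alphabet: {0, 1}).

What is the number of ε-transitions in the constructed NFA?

22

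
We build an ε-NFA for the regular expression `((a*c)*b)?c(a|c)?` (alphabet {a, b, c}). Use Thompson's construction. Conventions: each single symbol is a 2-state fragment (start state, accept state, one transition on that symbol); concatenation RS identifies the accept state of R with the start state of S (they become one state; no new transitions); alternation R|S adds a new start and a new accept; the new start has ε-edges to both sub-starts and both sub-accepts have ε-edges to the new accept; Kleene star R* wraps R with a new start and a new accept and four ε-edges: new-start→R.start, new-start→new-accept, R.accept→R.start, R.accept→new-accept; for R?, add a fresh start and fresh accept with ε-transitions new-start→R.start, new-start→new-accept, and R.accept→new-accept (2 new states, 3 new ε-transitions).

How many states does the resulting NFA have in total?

18

Recursing over subexpressions:
Each of the 6 symbol leaves contributes a 2-state fragment.
  a* = 4 states
  a*c = 5 states
  (a*c)* = 7 states
  (a*c)*b = 8 states
  ((a*c)*b)? = 10 states
  a|c = 6 states
  (a|c)? = 8 states
  ((a*c)*b)?c(a|c)? = 18 states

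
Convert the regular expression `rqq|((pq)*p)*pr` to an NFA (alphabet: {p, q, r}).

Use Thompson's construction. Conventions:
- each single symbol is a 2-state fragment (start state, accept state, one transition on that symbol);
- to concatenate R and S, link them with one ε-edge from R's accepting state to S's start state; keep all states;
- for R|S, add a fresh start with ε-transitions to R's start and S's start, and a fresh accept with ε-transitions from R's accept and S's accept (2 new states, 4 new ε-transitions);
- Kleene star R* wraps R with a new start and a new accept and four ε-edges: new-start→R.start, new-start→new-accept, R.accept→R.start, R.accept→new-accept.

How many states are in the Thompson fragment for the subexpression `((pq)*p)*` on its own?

Fragment for `((pq)*p)*`:
Each of the 3 symbol leaves contributes a 2-state fragment.
  pq = 4 states
  (pq)* = 6 states
  (pq)*p = 8 states
  ((pq)*p)* = 10 states

10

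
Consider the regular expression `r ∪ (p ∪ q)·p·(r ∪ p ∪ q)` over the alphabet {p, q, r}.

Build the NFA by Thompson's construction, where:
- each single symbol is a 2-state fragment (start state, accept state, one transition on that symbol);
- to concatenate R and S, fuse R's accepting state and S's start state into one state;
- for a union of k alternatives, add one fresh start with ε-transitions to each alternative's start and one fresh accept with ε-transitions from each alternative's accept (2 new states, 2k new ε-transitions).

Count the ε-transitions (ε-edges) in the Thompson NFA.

By structural recursion:
Each of the 7 symbol leaves contributes 0 ε-transitions.
  p ∪ q : 4 ε-transitions
  r ∪ p ∪ q : 6 ε-transitions
  (p ∪ q)·p·(r ∪ p ∪ q) : 10 ε-transitions
  r ∪ (p ∪ q)·p·(r ∪ p ∪ q) : 14 ε-transitions

14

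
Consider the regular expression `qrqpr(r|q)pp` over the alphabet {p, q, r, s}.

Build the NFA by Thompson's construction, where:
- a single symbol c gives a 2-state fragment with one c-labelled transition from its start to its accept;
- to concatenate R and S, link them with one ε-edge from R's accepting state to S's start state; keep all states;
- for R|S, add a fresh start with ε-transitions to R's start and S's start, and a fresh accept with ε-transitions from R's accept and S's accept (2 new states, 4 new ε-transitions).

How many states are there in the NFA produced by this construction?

Recursing over subexpressions:
Each of the 9 symbol leaves contributes a 2-state fragment.
  r|q : 6 states
  qrqpr(r|q)pp : 20 states

20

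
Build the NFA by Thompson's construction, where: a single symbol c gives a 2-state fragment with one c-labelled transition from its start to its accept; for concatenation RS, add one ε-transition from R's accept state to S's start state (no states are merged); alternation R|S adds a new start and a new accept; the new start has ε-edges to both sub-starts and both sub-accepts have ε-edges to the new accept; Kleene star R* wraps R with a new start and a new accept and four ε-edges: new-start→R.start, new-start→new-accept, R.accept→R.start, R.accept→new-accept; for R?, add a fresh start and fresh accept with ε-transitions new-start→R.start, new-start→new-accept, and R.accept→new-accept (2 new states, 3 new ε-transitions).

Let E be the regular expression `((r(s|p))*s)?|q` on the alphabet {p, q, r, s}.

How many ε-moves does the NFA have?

17

Bottom-up over the parse tree:
Each of the 5 symbol leaves contributes 0 ε-transitions.
  s|p = 4 ε-transitions
  r(s|p) = 5 ε-transitions
  (r(s|p))* = 9 ε-transitions
  (r(s|p))*s = 10 ε-transitions
  ((r(s|p))*s)? = 13 ε-transitions
  ((r(s|p))*s)?|q = 17 ε-transitions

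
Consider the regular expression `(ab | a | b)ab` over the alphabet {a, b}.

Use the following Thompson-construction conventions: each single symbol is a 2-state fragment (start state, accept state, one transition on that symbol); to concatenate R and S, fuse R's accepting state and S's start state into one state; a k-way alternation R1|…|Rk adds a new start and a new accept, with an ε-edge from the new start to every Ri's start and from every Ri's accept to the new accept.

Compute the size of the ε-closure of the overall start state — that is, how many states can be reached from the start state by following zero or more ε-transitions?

Compute the ε-closure size of each fragment's start state recursively; a symbol fragment's start has no outgoing ε-edge, so its closure is just itself (size 1).
  ab → |closure| equals the left operand's closure size = 1 (its accept is not ε-reachable, so the closure stops there)
  ab | a | b → |closure| = 1 + 1 + 1 + 1 = 4 (the new accept is not ε-reachable since no branch accepts ε)
  (ab | a | b)ab → same as the first factor's closure: |closure| = 4

4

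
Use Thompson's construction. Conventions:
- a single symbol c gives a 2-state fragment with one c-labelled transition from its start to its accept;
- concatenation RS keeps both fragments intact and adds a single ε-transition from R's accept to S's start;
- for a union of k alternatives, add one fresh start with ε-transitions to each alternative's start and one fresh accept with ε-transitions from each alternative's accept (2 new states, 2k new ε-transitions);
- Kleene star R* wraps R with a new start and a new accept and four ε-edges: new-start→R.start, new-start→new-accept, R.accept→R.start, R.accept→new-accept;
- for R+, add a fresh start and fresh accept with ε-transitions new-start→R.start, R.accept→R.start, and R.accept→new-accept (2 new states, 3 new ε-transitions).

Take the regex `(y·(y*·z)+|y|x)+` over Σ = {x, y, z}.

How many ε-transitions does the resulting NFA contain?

Bottom-up over the parse tree:
Each of the 5 symbol leaves contributes 0 ε-transitions.
  y* : 4 ε-transitions
  y*·z : 5 ε-transitions
  (y*·z)+ : 8 ε-transitions
  y·(y*·z)+ : 9 ε-transitions
  y·(y*·z)+|y|x : 15 ε-transitions
  (y·(y*·z)+|y|x)+ : 18 ε-transitions

18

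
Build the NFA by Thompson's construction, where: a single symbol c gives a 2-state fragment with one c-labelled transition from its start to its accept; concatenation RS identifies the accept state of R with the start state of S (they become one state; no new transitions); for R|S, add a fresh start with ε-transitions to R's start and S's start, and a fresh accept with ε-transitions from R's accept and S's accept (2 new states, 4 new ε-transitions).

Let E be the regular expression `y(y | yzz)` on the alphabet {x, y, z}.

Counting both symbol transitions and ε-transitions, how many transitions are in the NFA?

By structural recursion:
Each of the 5 symbol leaves contributes 1 transition (1 symbol, 0 ε).
  yzz — 3 transitions (3 symbol, 0 ε)
  y | yzz — 8 transitions (4 symbol, 4 ε)
  y(y | yzz) — 9 transitions (5 symbol, 4 ε)

9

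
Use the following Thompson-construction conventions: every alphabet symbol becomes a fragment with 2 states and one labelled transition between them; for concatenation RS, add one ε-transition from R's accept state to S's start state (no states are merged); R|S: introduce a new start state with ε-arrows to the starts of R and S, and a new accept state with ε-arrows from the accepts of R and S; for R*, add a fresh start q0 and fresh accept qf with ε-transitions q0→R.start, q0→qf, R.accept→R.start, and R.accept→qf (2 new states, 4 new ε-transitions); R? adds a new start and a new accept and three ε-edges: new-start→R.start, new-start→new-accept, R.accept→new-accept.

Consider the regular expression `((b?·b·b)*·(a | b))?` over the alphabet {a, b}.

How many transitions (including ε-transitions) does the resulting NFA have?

Building bottom-up:
Each of the 5 symbol leaves contributes 1 transition (1 symbol, 0 ε).
  b? = 4 transitions (1 symbol, 3 ε)
  b?·b·b = 8 transitions (3 symbol, 5 ε)
  (b?·b·b)* = 12 transitions (3 symbol, 9 ε)
  a | b = 6 transitions (2 symbol, 4 ε)
  (b?·b·b)*·(a | b) = 19 transitions (5 symbol, 14 ε)
  ((b?·b·b)*·(a | b))? = 22 transitions (5 symbol, 17 ε)

22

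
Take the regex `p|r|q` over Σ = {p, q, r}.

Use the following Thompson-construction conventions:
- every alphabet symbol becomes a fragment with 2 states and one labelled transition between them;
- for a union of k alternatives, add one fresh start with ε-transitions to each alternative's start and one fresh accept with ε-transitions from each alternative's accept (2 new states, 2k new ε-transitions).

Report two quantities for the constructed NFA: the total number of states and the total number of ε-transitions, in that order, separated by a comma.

8, 6

By structural recursion:
Each of the 3 symbol leaves contributes 2 states and 0 ε-transitions.
  p|r|q = 8 states, 6 ε-transitions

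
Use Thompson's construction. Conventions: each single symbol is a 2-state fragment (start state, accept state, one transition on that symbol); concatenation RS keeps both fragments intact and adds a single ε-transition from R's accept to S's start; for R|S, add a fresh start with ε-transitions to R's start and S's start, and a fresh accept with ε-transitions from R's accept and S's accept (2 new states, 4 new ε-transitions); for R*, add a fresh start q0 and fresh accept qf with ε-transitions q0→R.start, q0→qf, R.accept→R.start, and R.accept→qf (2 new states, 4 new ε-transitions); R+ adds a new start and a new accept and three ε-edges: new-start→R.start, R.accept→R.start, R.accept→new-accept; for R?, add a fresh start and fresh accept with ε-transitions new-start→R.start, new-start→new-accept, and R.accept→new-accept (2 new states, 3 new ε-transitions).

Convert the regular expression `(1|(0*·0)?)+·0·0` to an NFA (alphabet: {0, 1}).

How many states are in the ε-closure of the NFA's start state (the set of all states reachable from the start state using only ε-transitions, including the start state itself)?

Compute the ε-closure size of each fragment's start state recursively; a symbol fragment's start has no outgoing ε-edge, so its closure is just itself (size 1).
  0* : the star's fresh start ε-reaches both the body's start and the fresh accept: |ε-closure| = 2 + 1 = 3
  0*·0 : |ε-closure| = 3 + 1 = 4 (closure spills across the concat boundary because the left factor accepts ε)
  (0*·0)? : new start has ε-edges to the inner start and to the new accept, so |ε-closure| = 2 + 4 = 6
  1|(0*·0)? : new start ε-reaches every alternative's start; at least one alternative accepts ε, so the union's new accept is reached too: |ε-closure| = 1 + 1 + 6 + 1 = 9
  (1|(0*·0)?)+ : new start ε-reaches the body's start; the body's accept is ε-reachable, so the new accept is too: |ε-closure| = 1 + 9 + 1 = 11
  (1|(0*·0)?)+·0·0 : the left operand accepts ε, so the closure extends into the next operand (via the concat ε-link); |ε-closure| = 11 + 1 = 12

12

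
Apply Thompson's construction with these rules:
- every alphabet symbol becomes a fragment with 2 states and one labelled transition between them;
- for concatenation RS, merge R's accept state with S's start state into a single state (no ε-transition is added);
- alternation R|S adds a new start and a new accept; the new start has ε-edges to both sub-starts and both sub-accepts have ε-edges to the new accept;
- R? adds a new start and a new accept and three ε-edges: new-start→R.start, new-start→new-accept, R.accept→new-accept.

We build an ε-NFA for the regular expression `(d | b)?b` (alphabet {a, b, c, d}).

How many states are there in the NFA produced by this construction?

Building bottom-up:
Each of the 3 symbol leaves contributes a 2-state fragment.
  d | b : 6 states
  (d | b)? : 8 states
  (d | b)?b : 9 states

9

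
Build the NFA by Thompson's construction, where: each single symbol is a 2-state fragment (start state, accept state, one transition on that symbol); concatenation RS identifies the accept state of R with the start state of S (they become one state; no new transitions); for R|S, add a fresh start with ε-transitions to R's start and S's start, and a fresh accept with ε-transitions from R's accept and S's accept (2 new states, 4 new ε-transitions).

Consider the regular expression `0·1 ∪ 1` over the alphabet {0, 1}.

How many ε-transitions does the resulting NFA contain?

4

By structural recursion:
Each of the 3 symbol leaves contributes 0 ε-transitions.
  0·1 — 0 ε-transitions
  0·1 ∪ 1 — 4 ε-transitions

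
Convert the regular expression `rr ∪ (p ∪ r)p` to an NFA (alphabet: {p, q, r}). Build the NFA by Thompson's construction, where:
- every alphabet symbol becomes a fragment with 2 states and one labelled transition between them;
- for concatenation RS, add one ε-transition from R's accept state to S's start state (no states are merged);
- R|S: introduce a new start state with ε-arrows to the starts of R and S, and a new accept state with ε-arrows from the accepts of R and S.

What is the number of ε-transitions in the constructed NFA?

Bottom-up over the parse tree:
Each of the 5 symbol leaves contributes 0 ε-transitions.
  rr — 1 ε-transition
  p ∪ r — 4 ε-transitions
  (p ∪ r)p — 5 ε-transitions
  rr ∪ (p ∪ r)p — 10 ε-transitions

10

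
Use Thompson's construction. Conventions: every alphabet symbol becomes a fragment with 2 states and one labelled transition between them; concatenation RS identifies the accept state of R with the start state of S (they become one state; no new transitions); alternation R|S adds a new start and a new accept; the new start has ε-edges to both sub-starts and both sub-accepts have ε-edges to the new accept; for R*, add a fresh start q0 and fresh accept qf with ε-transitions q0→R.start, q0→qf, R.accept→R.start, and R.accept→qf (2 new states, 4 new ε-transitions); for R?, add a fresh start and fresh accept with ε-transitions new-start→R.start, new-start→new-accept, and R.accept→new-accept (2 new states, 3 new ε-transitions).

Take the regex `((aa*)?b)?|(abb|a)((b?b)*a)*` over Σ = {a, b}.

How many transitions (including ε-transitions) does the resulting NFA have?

Bottom-up over the parse tree:
Each of the 10 symbol leaves contributes 1 transition (1 symbol, 0 ε).
  a* = 5 transitions (1 symbol, 4 ε)
  aa* = 6 transitions (2 symbol, 4 ε)
  (aa*)? = 9 transitions (2 symbol, 7 ε)
  (aa*)?b = 10 transitions (3 symbol, 7 ε)
  ((aa*)?b)? = 13 transitions (3 symbol, 10 ε)
  abb = 3 transitions (3 symbol, 0 ε)
  abb|a = 8 transitions (4 symbol, 4 ε)
  b? = 4 transitions (1 symbol, 3 ε)
  b?b = 5 transitions (2 symbol, 3 ε)
  (b?b)* = 9 transitions (2 symbol, 7 ε)
  (b?b)*a = 10 transitions (3 symbol, 7 ε)
  ((b?b)*a)* = 14 transitions (3 symbol, 11 ε)
  (abb|a)((b?b)*a)* = 22 transitions (7 symbol, 15 ε)
  ((aa*)?b)?|(abb|a)((b?b)*a)* = 39 transitions (10 symbol, 29 ε)

39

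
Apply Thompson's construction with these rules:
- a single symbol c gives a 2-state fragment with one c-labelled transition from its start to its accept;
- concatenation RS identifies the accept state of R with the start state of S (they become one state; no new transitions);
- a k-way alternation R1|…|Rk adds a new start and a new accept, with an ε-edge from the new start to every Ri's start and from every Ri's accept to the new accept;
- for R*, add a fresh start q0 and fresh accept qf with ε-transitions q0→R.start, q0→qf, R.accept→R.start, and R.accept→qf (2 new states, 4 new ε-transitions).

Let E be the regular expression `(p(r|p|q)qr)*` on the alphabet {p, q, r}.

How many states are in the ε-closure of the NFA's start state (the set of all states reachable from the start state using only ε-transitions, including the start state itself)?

3

Compute the ε-closure size of each fragment's start state recursively; a symbol fragment's start has no outgoing ε-edge, so its closure is just itself (size 1).
  r|p|q : |closure| = 1 + 1 + 1 + 1 = 4 (the new accept is not ε-reachable since no branch accepts ε)
  p(r|p|q)qr : same as the first factor's closure: |closure| = 1
  (p(r|p|q)qr)* : the star's fresh start ε-reaches both the body's start and the fresh accept: |closure| = 2 + 1 = 3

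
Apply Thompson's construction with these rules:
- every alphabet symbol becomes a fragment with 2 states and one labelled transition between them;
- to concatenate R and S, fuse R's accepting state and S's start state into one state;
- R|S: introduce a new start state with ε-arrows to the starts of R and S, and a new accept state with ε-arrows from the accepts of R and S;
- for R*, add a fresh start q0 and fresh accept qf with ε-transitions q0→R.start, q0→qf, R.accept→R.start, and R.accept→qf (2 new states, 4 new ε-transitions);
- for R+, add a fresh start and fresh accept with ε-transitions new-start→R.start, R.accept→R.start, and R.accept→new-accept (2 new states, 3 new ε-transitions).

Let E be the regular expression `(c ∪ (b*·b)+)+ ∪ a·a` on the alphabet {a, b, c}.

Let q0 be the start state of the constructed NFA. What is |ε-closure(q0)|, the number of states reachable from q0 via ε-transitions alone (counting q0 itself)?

Work bottom-up. For each fragment F, track |ε-closure(F.start)| and whether F's accept lies in that closure (i.e. whether F accepts ε). A single-symbol fragment has closure size 1 and does not accept ε.
  b* : |closure| = 1 (new start) + 1 (body) + 1 (new accept) = 3
  b*·b : |closure| = 3 + (1−1) = 3 (closure spills across the concat boundary because the left factor accepts ε)
  (b*·b)+ : |closure| = 1 + 3 = 4 (the body doesn't accept ε, so the new accept is not reached)
  c ∪ (b*·b)+ : |closure| = 1 + 1 + 4 = 6 (the new accept is not ε-reachable since no branch accepts ε)
  (c ∪ (b*·b)+)+ : new start ε-reaches only the body's start; the new accept needs a symbol first: |closure| = 1 + 6 = 7
  a·a : same as the first factor's closure: |closure| = 1
  (c ∪ (b*·b)+)+ ∪ a·a : |closure| = 1 + 7 + 1 = 9 (the new accept is not ε-reachable since no branch accepts ε)

9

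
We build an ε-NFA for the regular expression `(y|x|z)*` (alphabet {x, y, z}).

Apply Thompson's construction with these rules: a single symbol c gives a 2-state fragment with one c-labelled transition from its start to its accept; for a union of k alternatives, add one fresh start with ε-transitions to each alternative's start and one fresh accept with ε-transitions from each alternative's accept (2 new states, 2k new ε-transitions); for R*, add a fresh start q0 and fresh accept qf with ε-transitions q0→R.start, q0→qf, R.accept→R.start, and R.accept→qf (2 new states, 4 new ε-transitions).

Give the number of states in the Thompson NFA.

10

Building bottom-up:
Each of the 3 symbol leaves contributes a 2-state fragment.
  y|x|z → 8 states
  (y|x|z)* → 10 states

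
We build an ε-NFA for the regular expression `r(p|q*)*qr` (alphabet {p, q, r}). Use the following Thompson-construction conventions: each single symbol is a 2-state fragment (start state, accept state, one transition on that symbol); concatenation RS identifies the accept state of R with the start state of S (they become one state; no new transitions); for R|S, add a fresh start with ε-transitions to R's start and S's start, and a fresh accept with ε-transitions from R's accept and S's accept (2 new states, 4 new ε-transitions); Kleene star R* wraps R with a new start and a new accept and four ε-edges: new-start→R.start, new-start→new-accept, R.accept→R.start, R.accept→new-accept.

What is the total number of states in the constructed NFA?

13

Bottom-up over the parse tree:
Each of the 5 symbol leaves contributes a 2-state fragment.
  q* — 4 states
  p|q* — 8 states
  (p|q*)* — 10 states
  r(p|q*)*qr — 13 states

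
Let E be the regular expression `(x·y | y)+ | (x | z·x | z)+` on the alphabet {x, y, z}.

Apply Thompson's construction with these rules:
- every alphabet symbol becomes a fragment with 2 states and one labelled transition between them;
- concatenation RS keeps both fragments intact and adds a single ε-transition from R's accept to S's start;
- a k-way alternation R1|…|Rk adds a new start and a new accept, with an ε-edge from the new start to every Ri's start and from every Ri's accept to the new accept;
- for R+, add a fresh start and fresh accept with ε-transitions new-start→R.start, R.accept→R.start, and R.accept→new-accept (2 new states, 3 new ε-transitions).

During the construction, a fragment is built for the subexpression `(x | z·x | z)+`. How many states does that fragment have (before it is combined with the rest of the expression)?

Fragment for `(x | z·x | z)+`:
Each of the 4 symbol leaves contributes a 2-state fragment.
  z·x → 4 states
  x | z·x | z → 10 states
  (x | z·x | z)+ → 12 states

12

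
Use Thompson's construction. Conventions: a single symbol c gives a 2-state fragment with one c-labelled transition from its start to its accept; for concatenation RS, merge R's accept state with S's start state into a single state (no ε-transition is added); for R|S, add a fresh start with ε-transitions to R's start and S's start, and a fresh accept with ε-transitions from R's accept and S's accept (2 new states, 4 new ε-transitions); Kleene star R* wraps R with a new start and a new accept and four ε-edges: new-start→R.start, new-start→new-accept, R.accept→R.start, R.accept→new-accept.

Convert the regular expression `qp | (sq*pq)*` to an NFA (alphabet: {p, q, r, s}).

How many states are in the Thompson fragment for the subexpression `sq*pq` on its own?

7

Fragment for `sq*pq`:
Each of the 4 symbol leaves contributes a 2-state fragment.
  q* — 4 states
  sq*pq — 7 states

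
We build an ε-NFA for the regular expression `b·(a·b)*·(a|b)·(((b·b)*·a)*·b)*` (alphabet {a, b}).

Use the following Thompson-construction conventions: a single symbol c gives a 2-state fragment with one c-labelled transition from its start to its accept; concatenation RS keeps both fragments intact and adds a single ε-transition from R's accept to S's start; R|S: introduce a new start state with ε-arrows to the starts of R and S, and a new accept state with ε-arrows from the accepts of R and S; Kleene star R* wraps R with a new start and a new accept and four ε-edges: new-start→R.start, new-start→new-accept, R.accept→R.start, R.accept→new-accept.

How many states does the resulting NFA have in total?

28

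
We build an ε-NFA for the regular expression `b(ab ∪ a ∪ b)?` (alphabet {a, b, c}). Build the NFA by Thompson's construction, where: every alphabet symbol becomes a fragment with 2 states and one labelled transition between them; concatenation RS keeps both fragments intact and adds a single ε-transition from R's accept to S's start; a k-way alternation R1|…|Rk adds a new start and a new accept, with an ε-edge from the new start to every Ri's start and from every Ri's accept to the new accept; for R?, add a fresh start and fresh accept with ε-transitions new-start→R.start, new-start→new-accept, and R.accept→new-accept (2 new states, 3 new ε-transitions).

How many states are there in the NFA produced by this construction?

14

Building bottom-up:
Each of the 5 symbol leaves contributes a 2-state fragment.
  ab — 4 states
  ab ∪ a ∪ b — 10 states
  (ab ∪ a ∪ b)? — 12 states
  b(ab ∪ a ∪ b)? — 14 states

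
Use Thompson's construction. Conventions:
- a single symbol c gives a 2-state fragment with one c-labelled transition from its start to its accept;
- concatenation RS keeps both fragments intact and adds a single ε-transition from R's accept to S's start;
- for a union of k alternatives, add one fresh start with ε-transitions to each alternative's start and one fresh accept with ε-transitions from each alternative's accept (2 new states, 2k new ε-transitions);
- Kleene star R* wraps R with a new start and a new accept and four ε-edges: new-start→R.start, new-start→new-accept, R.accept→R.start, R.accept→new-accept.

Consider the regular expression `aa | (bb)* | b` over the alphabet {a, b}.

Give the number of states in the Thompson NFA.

Bottom-up over the parse tree:
Each of the 5 symbol leaves contributes a 2-state fragment.
  aa — 4 states
  bb — 4 states
  (bb)* — 6 states
  aa | (bb)* | b — 14 states

14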